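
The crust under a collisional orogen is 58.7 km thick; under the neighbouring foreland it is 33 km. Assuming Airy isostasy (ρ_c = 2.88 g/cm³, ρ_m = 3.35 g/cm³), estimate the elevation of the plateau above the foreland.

3.61 km

Excess crust Δ = 58.7 km − 33 km = 25.7 km, split between elevation h and root r with h + r = Δ.
Airy balance ρ_c h = (ρ_m − ρ_c) r gives r = h ρ_c/(ρ_m − ρ_c), so h (1 + ρ_c/(ρ_m − ρ_c)) = Δ, i.e. h = Δ (ρ_m − ρ_c)/ρ_m.
h = 25.7 km × 0.47/3.35 = 3.61 km.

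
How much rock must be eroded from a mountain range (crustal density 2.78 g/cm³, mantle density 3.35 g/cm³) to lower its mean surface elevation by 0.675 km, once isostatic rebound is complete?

Net drop Δ = e − u = e − e ρ_c/ρ_m = e (ρ_m − ρ_c)/ρ_m.
e = Δ ρ_m/(ρ_m − ρ_c) = 0.675 km × 3.35/0.57 = 3.97 km.

3.97 km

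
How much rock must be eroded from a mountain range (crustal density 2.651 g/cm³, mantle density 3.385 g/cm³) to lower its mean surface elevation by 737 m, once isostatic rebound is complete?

3400 m

Net drop Δ = e − u = e − e ρ_c/ρ_m = e (ρ_m − ρ_c)/ρ_m.
e = Δ ρ_m/(ρ_m − ρ_c) = 737 m × 3.385/0.734 = 3400 m.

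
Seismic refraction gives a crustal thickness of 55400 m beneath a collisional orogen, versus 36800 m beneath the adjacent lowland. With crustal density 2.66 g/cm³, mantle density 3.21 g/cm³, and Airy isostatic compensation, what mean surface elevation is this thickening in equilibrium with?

Excess crust Δ = 55400 m − 36800 m = 18600 m, split between elevation h and root r with h + r = Δ.
Airy balance ρ_c h = (ρ_m − ρ_c) r gives r = h ρ_c/(ρ_m − ρ_c), so h (1 + ρ_c/(ρ_m − ρ_c)) = Δ, i.e. h = Δ (ρ_m − ρ_c)/ρ_m.
h = 18600 m × 0.55/3.21 = 3190 m.

3190 m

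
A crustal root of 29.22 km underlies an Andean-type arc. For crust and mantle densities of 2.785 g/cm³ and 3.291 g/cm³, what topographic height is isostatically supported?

By Archimedes' principle applied to the lithosphere: ρ_c h = (ρ_m − ρ_c) r.
h = r (ρ_m − ρ_c) / ρ_c = 29.22 km × (3.291 − 2.785) / 2.785 = 5.31 km.

5.31 km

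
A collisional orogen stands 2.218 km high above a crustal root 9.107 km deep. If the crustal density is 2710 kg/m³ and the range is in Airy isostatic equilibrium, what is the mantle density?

Airy balance: ρ_c h = (ρ_m − ρ_c) r → ρ_m = ρ_c (1 + h/r).
ρ_m = 2710 × (1 + 2.218 km/9.107 km) = 3370 kg/m³.

3370 kg/m³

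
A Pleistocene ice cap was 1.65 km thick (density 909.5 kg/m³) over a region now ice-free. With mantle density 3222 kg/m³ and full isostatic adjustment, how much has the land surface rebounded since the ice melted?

Removing the load lets mantle flow back in; uplift u satisfies ρ_ice t = ρ_m u.
u = t ρ_ice/ρ_m = 1.65 km × 909.5/3222 = 0.466 km.

0.466 km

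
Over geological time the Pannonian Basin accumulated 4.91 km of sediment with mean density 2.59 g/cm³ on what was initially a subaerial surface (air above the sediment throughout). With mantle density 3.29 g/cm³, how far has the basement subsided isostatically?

3.87 km

Subaerial load: s = t ρ_sed / ρ_m = 4.91 km × 2.59/3.29 = 3.87 km.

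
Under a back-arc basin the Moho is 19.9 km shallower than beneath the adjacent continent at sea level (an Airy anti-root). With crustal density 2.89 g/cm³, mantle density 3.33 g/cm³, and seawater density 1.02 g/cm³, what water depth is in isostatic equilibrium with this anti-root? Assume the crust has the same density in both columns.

Replacing a thickness d of crust by seawater at the top must be balanced by replacing crust with mantle at the base: d (ρ_c − ρ_w) = a (ρ_m − ρ_c).
d = a (ρ_m − ρ_c)/(ρ_c − ρ_w) = 19.9 km × 0.44/1.87 = 4.68 km.

4.68 km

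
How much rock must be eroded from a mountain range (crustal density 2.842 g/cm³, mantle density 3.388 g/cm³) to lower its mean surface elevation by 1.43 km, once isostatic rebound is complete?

Net drop Δ = e − u = e − e ρ_c/ρ_m = e (ρ_m − ρ_c)/ρ_m.
e = Δ ρ_m/(ρ_m − ρ_c) = 1.43 km × 3.388/0.546 = 8.87 km.

8.87 km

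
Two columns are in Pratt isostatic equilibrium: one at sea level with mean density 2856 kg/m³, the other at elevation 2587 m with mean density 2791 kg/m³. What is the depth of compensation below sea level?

ρ_ref D = ρ (D + h) → D (ρ_ref − ρ) = ρ h.
D = ρ h/(ρ_ref − ρ) = 2791 × 2587 m/(2856 − 2791) = 111000 m.

111000 m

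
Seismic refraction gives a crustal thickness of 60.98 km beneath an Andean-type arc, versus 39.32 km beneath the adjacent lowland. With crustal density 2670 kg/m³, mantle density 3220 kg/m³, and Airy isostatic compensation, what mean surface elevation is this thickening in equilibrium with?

3.7 km

Excess crust Δ = 60.98 km − 39.32 km = 21.66 km, split between elevation h and root r with h + r = Δ.
Airy balance ρ_c h = (ρ_m − ρ_c) r gives r = h ρ_c/(ρ_m − ρ_c), so h (1 + ρ_c/(ρ_m − ρ_c)) = Δ, i.e. h = Δ (ρ_m − ρ_c)/ρ_m.
h = 21.66 km × 550/3220 = 3.7 km.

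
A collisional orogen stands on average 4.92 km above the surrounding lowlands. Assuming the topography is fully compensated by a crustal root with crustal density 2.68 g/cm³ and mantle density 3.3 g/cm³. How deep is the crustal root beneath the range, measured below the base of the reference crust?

21.3 km

In Airy isostatic equilibrium: the weight of the topography is balanced by the buoyancy of the root, ρ_c h = (ρ_m − ρ_c) r.
r = h · ρ_c / (ρ_m − ρ_c) = 4.92 km × 2.68 / (3.3 − 2.68) = 21.3 km.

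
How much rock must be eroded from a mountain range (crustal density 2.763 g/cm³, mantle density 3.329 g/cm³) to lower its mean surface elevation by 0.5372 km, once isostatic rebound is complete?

Net drop Δ = e − u = e − e ρ_c/ρ_m = e (ρ_m − ρ_c)/ρ_m.
e = Δ ρ_m/(ρ_m − ρ_c) = 0.5372 km × 3.329/0.566 = 3.16 km.

3.16 km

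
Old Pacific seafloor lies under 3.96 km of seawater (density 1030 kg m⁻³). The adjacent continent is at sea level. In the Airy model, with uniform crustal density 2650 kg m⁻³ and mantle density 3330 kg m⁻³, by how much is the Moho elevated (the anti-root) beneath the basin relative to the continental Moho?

9.43 km

By Archimedes' principle applied to the lithosphere: replacing crust with seawater at the top is compensated by replacing crust with mantle at the base: d (ρ_c − ρ_w) = a (ρ_m − ρ_c).
a = d (ρ_c − ρ_w)/(ρ_m − ρ_c) = 3.96 km × 1620/680 = 9.43 km.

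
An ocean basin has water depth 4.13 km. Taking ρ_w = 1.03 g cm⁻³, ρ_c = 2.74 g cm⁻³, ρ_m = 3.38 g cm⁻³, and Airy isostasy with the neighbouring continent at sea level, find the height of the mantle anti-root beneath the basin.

In Airy isostatic equilibrium: replacing crust with seawater at the top is compensated by replacing crust with mantle at the base: d (ρ_c − ρ_w) = a (ρ_m − ρ_c).
a = d (ρ_c − ρ_w)/(ρ_m − ρ_c) = 4.13 km × 1.71/0.64 = 11 km.

11 km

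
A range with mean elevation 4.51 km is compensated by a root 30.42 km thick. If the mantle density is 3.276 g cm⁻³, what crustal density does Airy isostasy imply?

ρ_c h = (ρ_m − ρ_c) r → ρ_c (h + r) = ρ_m r → ρ_c = ρ_m r / (h + r).
ρ_c = 3.276 × 30.42 km / (4.51 km + 30.42 km) = 2.85 g cm⁻³.

2.85 g cm⁻³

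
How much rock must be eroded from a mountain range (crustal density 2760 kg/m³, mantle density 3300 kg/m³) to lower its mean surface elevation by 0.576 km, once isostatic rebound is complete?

Net drop Δ = e − u = e − e ρ_c/ρ_m = e (ρ_m − ρ_c)/ρ_m.
e = Δ ρ_m/(ρ_m − ρ_c) = 0.576 km × 3300/540 = 3.52 km.

3.52 km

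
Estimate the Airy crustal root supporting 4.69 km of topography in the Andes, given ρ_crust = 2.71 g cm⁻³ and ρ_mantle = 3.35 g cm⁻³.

19.9 km

Equating mass per unit area of the two columns: the weight of the topography is balanced by the buoyancy of the root, ρ_c h = (ρ_m − ρ_c) r.
r = h · ρ_c / (ρ_m − ρ_c) = 4.69 km × 2.71 / (3.35 − 2.71) = 19.9 km.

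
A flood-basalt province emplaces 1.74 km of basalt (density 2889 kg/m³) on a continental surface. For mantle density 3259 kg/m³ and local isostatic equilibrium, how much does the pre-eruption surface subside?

1.54 km

Subaerial loading: s = t ρ_load / ρ_m.
s = 1.74 km × 2889/3259 = 1.54 km.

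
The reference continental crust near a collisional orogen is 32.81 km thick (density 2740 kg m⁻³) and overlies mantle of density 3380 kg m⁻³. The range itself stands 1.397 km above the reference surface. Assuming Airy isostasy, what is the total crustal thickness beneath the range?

40.2 km

Root depth r = h ρ_c / (ρ_m − ρ_c) = 1.397 km × 2740 / 640 = 5.981 km.
Total thickness = T + h + r = 32.81 km + 1.397 km + 5.981 km = 40.2 km.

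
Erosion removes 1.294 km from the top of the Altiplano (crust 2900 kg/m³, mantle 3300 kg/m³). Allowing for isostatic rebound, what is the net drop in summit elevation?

0.157 km

Rebound u = e ρ_c/ρ_m = 1.294 km × 2900/3300 = 1.137 km.
Net surface drop = e − u = 1.294 km − 1.137 km = e (ρ_m − ρ_c)/ρ_m = 0.157 km.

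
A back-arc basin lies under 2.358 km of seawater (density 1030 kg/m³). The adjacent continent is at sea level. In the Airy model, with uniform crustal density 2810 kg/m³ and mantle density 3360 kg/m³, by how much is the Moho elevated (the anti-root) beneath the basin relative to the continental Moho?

7.63 km

By Archimedes' principle applied to the lithosphere: replacing crust with seawater at the top is compensated by replacing crust with mantle at the base: d (ρ_c − ρ_w) = a (ρ_m − ρ_c).
a = d (ρ_c − ρ_w)/(ρ_m − ρ_c) = 2.358 km × 1780/550 = 7.63 km.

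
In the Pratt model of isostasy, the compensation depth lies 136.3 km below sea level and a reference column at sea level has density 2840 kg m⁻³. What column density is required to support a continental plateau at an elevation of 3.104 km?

Pratt balance: ρ_ref D = ρ (D + h).
ρ = ρ_ref D/(D + h) = 2840 × 136.3 km/(136.3 km + 3.104 km) = 2780 kg m⁻³.

2780 kg m⁻³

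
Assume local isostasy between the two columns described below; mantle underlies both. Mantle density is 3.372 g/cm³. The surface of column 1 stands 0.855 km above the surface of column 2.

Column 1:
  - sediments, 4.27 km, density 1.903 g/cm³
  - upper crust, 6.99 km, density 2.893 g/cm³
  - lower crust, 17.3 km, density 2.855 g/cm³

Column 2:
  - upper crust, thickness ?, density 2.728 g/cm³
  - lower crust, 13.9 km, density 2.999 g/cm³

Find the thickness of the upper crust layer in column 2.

Take the compensation level at the base of the deeper column (depth z_c below the surface of column 1) and equate Σ ρ_i t_i down to z_c; mantle fills any gap and the z_c terms cancel.
Column 1: 4.27×1.903 + 6.99×2.893 + 17.3×2.855 + (z_c − 28.56)×3.372
Column 2: 0.855×0 + x×2.728 + 13.9×2.999 + (z_c − 0.855 − 13.9 − x)×3.372
The z_c×3.372 term appears on both sides and cancels. Collect the known terms of each column as K = Σ(ρt)_known − 3.372 × (depth of known layers): K_1 = 77.73938 − 3.372×28.56 = −18.56494; K_2 = 41.6861 − 3.372×(0.855 + 13.9) = −8.06776.
Balance: K_1 = K_2 − x×(3.372 − 2.728), so x = (K_2 − K_1)/(3.372 − 2.728) = 10.4972/0.644 = 16.3 km.

16.3 km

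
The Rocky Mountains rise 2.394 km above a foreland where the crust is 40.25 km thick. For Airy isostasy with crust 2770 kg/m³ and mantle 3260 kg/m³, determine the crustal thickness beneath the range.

56.2 km

Root depth r = h ρ_c / (ρ_m − ρ_c) = 2.394 km × 2770 / 490 = 13.53 km.
Total thickness = T + h + r = 40.25 km + 2.394 km + 13.53 km = 56.2 km.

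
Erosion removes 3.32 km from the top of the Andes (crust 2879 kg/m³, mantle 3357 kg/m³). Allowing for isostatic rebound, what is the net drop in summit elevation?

Rebound u = e ρ_c/ρ_m = 3.32 km × 2879/3357 = 2.847 km.
Net surface drop = e − u = 3.32 km − 2.847 km = e (ρ_m − ρ_c)/ρ_m = 0.473 km.

0.473 km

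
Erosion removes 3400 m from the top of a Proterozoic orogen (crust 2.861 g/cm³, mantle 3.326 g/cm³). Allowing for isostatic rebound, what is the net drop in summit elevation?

Rebound u = e ρ_c/ρ_m = 3400 m × 2.861/3.326 = 2925 m.
Net surface drop = e − u = 3400 m − 2925 m = e (ρ_m − ρ_c)/ρ_m = 475 m.

475 m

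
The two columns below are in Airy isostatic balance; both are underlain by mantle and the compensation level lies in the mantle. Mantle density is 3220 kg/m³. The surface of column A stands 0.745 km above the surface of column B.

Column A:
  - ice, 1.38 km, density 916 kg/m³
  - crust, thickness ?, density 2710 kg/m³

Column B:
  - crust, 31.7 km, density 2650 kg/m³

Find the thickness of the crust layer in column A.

33.9 km

Take the compensation level at the base of the deeper column (depth z_c below the surface of column A) and equate Σ ρ_i t_i down to z_c; mantle fills any gap and the z_c terms cancel.
Column A: 1.38×916 + x×2710 + (z_c − 1.38 − x)×3220
Column B: 0.745×0 + 31.7×2650 + (z_c − 0.745 − 31.7)×3220
The z_c×3220 term appears on both sides and cancels. Collect the known terms of each column as K = Σ(ρt)_known − 3220 × (depth of known layers): K_A = 1264.08 − 3220×1.38 = −3179.52; K_B = 84005 − 3220×(0.745 + 31.7) = −20467.9.
Balance: K_A − x×(3220 − 2710) = K_B, so x = (K_A − K_B)/(3220 − 2710) = 17288.4/510 = 33.9 km.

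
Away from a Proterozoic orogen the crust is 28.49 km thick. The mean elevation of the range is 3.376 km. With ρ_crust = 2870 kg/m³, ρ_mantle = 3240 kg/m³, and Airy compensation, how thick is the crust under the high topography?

58.1 km

Root depth r = h ρ_c / (ρ_m − ρ_c) = 3.376 km × 2870 / 370 = 26.19 km.
Total thickness = T + h + r = 28.49 km + 3.376 km + 26.19 km = 58.1 km.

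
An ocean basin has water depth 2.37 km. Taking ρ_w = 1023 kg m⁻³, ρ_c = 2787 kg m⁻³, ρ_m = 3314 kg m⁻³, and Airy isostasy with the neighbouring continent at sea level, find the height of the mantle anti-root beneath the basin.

7.93 km

By Archimedes' principle applied to the lithosphere: replacing crust with seawater at the top is compensated by replacing crust with mantle at the base: d (ρ_c − ρ_w) = a (ρ_m − ρ_c).
a = d (ρ_c − ρ_w)/(ρ_m − ρ_c) = 2.37 km × 1764/527 = 7.93 km.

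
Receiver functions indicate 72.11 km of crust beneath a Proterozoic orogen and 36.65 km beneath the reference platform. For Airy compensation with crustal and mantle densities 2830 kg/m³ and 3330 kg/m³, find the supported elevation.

Excess crust Δ = 72.11 km − 36.65 km = 35.46 km, split between elevation h and root r with h + r = Δ.
Airy balance ρ_c h = (ρ_m − ρ_c) r gives r = h ρ_c/(ρ_m − ρ_c), so h (1 + ρ_c/(ρ_m − ρ_c)) = Δ, i.e. h = Δ (ρ_m − ρ_c)/ρ_m.
h = 35.46 km × 500/3330 = 5.32 km.

5.32 km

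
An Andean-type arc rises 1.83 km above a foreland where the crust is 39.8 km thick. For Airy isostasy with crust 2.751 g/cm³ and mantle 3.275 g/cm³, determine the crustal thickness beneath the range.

51.2 km

Root depth r = h ρ_c / (ρ_m − ρ_c) = 1.83 km × 2.751 / 0.524 = 9.607 km.
Total thickness = T + h + r = 39.8 km + 1.83 km + 9.607 km = 51.2 km.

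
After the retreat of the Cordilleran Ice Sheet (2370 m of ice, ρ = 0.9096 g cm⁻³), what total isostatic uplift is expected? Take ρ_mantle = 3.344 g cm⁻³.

645 m

Removing the load lets mantle flow back in; uplift u satisfies ρ_ice t = ρ_m u.
u = t ρ_ice/ρ_m = 2370 m × 0.9096/3.344 = 645 m.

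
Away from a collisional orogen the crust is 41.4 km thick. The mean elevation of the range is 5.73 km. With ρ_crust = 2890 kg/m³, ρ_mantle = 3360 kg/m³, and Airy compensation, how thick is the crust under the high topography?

Root depth r = h ρ_c / (ρ_m − ρ_c) = 5.73 km × 2890 / 470 = 35.23 km.
Total thickness = T + h + r = 41.4 km + 5.73 km + 35.23 km = 82.4 km.

82.4 km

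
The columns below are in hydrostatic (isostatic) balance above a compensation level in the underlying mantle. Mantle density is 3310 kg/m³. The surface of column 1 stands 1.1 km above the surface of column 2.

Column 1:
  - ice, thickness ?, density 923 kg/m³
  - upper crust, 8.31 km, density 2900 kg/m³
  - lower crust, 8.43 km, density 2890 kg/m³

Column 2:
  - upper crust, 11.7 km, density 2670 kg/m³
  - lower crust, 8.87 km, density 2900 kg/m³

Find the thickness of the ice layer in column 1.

3.28 km

Take the compensation level at the base of the deeper column (depth z_c below the surface of column 1) and equate Σ ρ_i t_i down to z_c; mantle fills any gap and the z_c terms cancel.
Column 1: x×923 + 8.31×2900 + 8.43×2890 + (z_c − 16.74 − x)×3310
Column 2: 1.1×0 + 11.7×2670 + 8.87×2900 + (z_c − 1.1 − 20.57)×3310
The z_c×3310 term appears on both sides and cancels. Collect the known terms of each column as K = Σ(ρt)_known − 3310 × (depth of known layers): K_1 = 48461.7 − 3310×16.74 = −6947.7; K_2 = 56962 − 3310×(1.1 + 20.57) = −14765.7.
Balance: K_1 − x×(3310 − 923) = K_2, so x = (K_1 − K_2)/(3310 − 923) = 7818/2387 = 3.28 km.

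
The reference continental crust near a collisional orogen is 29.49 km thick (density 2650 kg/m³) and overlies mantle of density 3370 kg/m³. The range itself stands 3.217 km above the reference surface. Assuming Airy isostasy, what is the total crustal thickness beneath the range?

Root depth r = h ρ_c / (ρ_m − ρ_c) = 3.217 km × 2650 / 720 = 11.84 km.
Total thickness = T + h + r = 29.49 km + 3.217 km + 11.84 km = 44.5 km.

44.5 km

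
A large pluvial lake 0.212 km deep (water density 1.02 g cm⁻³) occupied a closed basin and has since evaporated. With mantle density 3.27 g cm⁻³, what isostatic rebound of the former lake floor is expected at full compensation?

u = d ρ_w/ρ_m = 0.212 km × 1.02/3.27 = 0.0661 km.

0.0661 km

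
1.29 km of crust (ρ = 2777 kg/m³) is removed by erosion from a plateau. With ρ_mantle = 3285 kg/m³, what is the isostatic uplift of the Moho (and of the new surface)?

1.09 km

Unloading: uplift u = e ρ_c/ρ_m = 1.29 km × 2777/3285 = 1.09 km.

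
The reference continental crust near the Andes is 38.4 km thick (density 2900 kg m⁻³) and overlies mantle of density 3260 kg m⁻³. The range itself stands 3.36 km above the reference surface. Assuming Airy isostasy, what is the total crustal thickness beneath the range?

Root depth r = h ρ_c / (ρ_m − ρ_c) = 3.36 km × 2900 / 360 = 27.07 km.
Total thickness = T + h + r = 38.4 km + 3.36 km + 27.07 km = 68.8 km.

68.8 km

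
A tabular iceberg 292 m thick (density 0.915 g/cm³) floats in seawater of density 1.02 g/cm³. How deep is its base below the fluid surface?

Draft d = t ρ_obj/ρ_fluid = 292 m × 0.915/1.02 = 262 m.

262 m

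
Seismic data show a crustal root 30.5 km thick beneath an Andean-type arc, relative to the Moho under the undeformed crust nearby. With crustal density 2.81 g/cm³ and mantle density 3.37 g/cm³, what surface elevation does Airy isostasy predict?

In Airy isostatic equilibrium: ρ_c h = (ρ_m − ρ_c) r.
h = r (ρ_m − ρ_c) / ρ_c = 30.5 km × (3.37 − 2.81) / 2.81 = 6.08 km.

6.08 km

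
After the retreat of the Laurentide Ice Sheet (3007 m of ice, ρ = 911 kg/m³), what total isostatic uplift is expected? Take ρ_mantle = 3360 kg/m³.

Removing the load lets mantle flow back in; uplift u satisfies ρ_ice t = ρ_m u.
u = t ρ_ice/ρ_m = 3007 m × 911/3360 = 815 m.

815 m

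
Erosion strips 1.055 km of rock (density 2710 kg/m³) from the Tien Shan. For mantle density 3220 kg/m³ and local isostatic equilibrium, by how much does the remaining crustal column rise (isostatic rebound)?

Unloading: uplift u = e ρ_c/ρ_m = 1.055 km × 2710/3220 = 0.888 km.

0.888 km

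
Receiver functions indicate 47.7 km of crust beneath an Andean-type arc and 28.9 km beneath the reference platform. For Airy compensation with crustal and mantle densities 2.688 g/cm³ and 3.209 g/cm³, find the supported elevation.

Excess crust Δ = 47.7 km − 28.9 km = 18.8 km, split between elevation h and root r with h + r = Δ.
Airy balance ρ_c h = (ρ_m − ρ_c) r gives r = h ρ_c/(ρ_m − ρ_c), so h (1 + ρ_c/(ρ_m − ρ_c)) = Δ, i.e. h = Δ (ρ_m − ρ_c)/ρ_m.
h = 18.8 km × 0.521/3.209 = 3.05 km.

3.05 km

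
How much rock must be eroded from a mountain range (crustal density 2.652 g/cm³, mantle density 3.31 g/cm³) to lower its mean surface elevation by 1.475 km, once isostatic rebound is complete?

7.42 km

Net drop Δ = e − u = e − e ρ_c/ρ_m = e (ρ_m − ρ_c)/ρ_m.
e = Δ ρ_m/(ρ_m − ρ_c) = 1.475 km × 3.31/0.658 = 7.42 km.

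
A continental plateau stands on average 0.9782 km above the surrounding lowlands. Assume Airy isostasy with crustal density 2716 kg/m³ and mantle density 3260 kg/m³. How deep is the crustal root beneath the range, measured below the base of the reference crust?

4.88 km

Balancing pressure at the compensation depth: the weight of the topography is balanced by the buoyancy of the root, ρ_c h = (ρ_m − ρ_c) r.
r = h · ρ_c / (ρ_m − ρ_c) = 0.9782 km × 2716 / (3260 − 2716) = 4.88 km.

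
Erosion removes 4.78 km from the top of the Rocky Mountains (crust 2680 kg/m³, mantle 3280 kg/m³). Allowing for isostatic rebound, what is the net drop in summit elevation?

Rebound u = e ρ_c/ρ_m = 4.78 km × 2680/3280 = 3.906 km.
Net surface drop = e − u = 4.78 km − 3.906 km = e (ρ_m − ρ_c)/ρ_m = 0.874 km.

0.874 km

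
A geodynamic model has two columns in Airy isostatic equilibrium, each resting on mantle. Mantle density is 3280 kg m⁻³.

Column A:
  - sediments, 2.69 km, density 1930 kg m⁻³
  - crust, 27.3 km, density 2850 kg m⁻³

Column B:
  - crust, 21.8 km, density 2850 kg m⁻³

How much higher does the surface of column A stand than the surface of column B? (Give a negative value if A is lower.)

1.83 km

For any compensation level in the mantle, the mantle terms cancel and isostasy reduces to e = (Σt_A − Σt_B) − (Σ(ρt)_A − Σ(ρt)_B) / ρ_m.
Σt_A = 29.99 km; Σt_B = 21.8 km; Σ(ρt)_A = 82996.7; Σ(ρt)_B = 62130 (in km·kg m⁻³).
e = (29.99 − 21.8) − (82996.7 − 62130) / 3280 = 1.83 km.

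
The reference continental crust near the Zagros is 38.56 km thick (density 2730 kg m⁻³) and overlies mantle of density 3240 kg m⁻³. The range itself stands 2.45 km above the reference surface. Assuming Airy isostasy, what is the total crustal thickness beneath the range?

Root depth r = h ρ_c / (ρ_m − ρ_c) = 2.45 km × 2730 / 510 = 13.11 km.
Total thickness = T + h + r = 38.56 km + 2.45 km + 13.11 km = 54.1 km.

54.1 km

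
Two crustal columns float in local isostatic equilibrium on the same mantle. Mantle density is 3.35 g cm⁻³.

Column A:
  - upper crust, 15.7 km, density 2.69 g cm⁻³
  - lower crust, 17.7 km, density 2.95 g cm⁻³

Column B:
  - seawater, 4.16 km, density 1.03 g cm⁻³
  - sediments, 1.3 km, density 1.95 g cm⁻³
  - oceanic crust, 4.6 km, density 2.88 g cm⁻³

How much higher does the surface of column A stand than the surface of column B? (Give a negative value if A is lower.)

For any compensation level in the mantle, the mantle terms cancel and isostasy reduces to e = (Σt_A − Σt_B) − (Σ(ρt)_A − Σ(ρt)_B) / ρ_m.
Σt_A = 33.4 km; Σt_B = 10.06 km; Σ(ρt)_A = 94.448; Σ(ρt)_B = 20.0678 (in km·g cm⁻³).
e = (33.4 − 10.06) − (94.448 − 20.0678) / 3.35 = 1.14 km.

1.14 km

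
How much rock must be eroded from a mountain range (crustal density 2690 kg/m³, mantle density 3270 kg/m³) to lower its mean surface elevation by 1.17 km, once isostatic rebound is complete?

6.6 km

Net drop Δ = e − u = e − e ρ_c/ρ_m = e (ρ_m − ρ_c)/ρ_m.
e = Δ ρ_m/(ρ_m − ρ_c) = 1.17 km × 3270/580 = 6.6 km.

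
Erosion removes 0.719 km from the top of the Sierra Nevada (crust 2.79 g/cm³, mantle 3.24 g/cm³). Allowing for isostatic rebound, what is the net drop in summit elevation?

Rebound u = e ρ_c/ρ_m = 0.719 km × 2.79/3.24 = 0.6191 km.
Net surface drop = e − u = 0.719 km − 0.6191 km = e (ρ_m − ρ_c)/ρ_m = 0.0999 km.

0.0999 km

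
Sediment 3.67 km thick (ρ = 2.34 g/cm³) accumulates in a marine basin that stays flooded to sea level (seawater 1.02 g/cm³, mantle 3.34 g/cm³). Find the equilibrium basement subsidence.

Submarine loading: the sediment displaces seawater, and the subsidence is in turn flooded, so s (ρ_m − ρ_w) = t (ρ_sed − ρ_w).
s = 3.67 km × (2.34 − 1.02) / (3.34 − 1.02) = 2.09 km.

2.09 km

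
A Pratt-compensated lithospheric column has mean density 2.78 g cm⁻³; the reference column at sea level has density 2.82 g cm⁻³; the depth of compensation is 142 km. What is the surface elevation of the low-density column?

ρ_ref D = ρ (D + h) → h = D (ρ_ref − ρ)/ρ.
h = 142 km × (2.82 − 2.78)/2.78 = 2.04 km.

2.04 km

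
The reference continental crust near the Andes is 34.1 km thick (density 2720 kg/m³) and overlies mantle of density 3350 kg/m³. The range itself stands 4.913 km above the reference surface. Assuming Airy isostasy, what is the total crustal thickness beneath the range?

Root depth r = h ρ_c / (ρ_m − ρ_c) = 4.913 km × 2720 / 630 = 21.21 km.
Total thickness = T + h + r = 34.1 km + 4.913 km + 21.21 km = 60.2 km.

60.2 km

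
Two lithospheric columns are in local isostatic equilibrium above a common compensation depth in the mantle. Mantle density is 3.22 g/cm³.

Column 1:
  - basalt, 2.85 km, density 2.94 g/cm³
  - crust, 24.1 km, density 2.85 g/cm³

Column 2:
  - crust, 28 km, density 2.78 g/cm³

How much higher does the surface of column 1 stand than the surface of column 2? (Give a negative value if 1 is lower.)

For any compensation level in the mantle, the mantle terms cancel and isostasy reduces to e = (Σt_1 − Σt_2) − (Σ(ρt)_1 − Σ(ρt)_2) / ρ_m.
Σt_1 = 26.95 km; Σt_2 = 28 km; Σ(ρt)_1 = 77.064; Σ(ρt)_2 = 77.84 (in km·g/cm³).
e = (26.95 − 28) − (77.064 − 77.84) / 3.22 = −0.809 km.

−0.809 km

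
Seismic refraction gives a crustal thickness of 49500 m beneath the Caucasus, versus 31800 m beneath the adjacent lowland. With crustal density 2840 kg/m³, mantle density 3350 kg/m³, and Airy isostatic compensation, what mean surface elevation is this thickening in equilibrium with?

2690 m

Excess crust Δ = 49500 m − 31800 m = 17700 m, split between elevation h and root r with h + r = Δ.
Airy balance ρ_c h = (ρ_m − ρ_c) r gives r = h ρ_c/(ρ_m − ρ_c), so h (1 + ρ_c/(ρ_m − ρ_c)) = Δ, i.e. h = Δ (ρ_m − ρ_c)/ρ_m.
h = 17700 m × 510/3350 = 2690 m.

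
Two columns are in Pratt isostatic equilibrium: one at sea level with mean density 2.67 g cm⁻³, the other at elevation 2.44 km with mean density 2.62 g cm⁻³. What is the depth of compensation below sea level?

128 km

ρ_ref D = ρ (D + h) → D (ρ_ref − ρ) = ρ h.
D = ρ h/(ρ_ref − ρ) = 2.62 × 2.44 km/(2.67 − 2.62) = 128 km.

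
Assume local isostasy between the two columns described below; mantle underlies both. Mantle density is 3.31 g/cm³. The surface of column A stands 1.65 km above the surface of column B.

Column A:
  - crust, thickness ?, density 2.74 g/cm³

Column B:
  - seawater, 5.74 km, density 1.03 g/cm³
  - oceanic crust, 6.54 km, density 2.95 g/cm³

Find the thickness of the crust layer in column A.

Take the compensation level at the base of the deeper column (depth z_c below the surface of column A) and equate Σ ρ_i t_i down to z_c; mantle fills any gap and the z_c terms cancel.
Column A: x×2.74 + (z_c − 0 − x)×3.31
Column B: 1.65×0 + 5.74×1.03 + 6.54×2.95 + (z_c − 1.65 − 12.28)×3.31
The z_c×3.31 term appears on both sides and cancels. Collect the known terms of each column as K = Σ(ρt)_known − 3.31 × (depth of known layers): K_A = 0 − 3.31×0 = 0; K_B = 25.2052 − 3.31×(1.65 + 12.28) = −20.9031.
Balance: K_A − x×(3.31 − 2.74) = K_B, so x = (K_A − K_B)/(3.31 − 2.74) = 20.9031/0.57 = 36.7 km.

36.7 km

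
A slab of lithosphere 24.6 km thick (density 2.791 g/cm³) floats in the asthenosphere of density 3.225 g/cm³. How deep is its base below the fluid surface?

Draft d = t ρ_obj/ρ_fluid = 24.6 km × 2.791/3.225 = 21.3 km.

21.3 km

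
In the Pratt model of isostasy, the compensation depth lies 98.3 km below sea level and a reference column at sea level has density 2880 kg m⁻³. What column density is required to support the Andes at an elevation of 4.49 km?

2750 kg m⁻³

Pratt balance: ρ_ref D = ρ (D + h).
ρ = ρ_ref D/(D + h) = 2880 × 98.3 km/(98.3 km + 4.49 km) = 2750 kg m⁻³.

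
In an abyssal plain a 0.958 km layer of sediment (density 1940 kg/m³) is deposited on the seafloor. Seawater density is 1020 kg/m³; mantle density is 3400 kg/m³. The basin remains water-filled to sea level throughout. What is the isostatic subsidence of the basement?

0.37 km

Submarine loading: the sediment displaces seawater, and the subsidence is in turn flooded, so s (ρ_m − ρ_w) = t (ρ_sed − ρ_w).
s = 0.958 km × (1940 − 1020) / (3400 − 1020) = 0.37 km.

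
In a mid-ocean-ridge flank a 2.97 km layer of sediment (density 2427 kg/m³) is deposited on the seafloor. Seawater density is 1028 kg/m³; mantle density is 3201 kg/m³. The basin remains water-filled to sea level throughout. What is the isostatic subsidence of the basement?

Submarine loading: the sediment displaces seawater, and the subsidence is in turn flooded, so s (ρ_m − ρ_w) = t (ρ_sed − ρ_w).
s = 2.97 km × (2427 − 1028) / (3201 − 1028) = 1.91 km.

1.91 km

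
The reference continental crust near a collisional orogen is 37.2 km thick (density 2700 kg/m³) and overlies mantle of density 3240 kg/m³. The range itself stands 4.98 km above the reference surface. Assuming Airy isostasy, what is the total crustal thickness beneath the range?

67.1 km

Root depth r = h ρ_c / (ρ_m − ρ_c) = 4.98 km × 2700 / 540 = 24.9 km.
Total thickness = T + h + r = 37.2 km + 4.98 km + 24.9 km = 67.1 km.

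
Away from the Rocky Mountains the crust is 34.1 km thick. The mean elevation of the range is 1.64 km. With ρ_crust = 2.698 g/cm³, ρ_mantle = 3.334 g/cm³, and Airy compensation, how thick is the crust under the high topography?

Root depth r = h ρ_c / (ρ_m − ρ_c) = 1.64 km × 2.698 / 0.636 = 6.957 km.
Total thickness = T + h + r = 34.1 km + 1.64 km + 6.957 km = 42.7 km.

42.7 km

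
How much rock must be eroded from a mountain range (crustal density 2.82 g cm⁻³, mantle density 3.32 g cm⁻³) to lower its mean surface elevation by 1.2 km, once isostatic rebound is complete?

7.97 km

Net drop Δ = e − u = e − e ρ_c/ρ_m = e (ρ_m − ρ_c)/ρ_m.
e = Δ ρ_m/(ρ_m − ρ_c) = 1.2 km × 3.32/0.5 = 7.97 km.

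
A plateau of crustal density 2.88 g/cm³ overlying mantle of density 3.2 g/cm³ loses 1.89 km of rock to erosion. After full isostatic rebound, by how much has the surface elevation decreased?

0.189 km

Rebound u = e ρ_c/ρ_m = 1.89 km × 2.88/3.2 = 1.701 km.
Net surface drop = e − u = 1.89 km − 1.701 km = e (ρ_m − ρ_c)/ρ_m = 0.189 km.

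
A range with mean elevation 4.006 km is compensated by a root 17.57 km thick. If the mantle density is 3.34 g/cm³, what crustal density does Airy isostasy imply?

ρ_c h = (ρ_m − ρ_c) r → ρ_c (h + r) = ρ_m r → ρ_c = ρ_m r / (h + r).
ρ_c = 3.34 × 17.57 km / (4.006 km + 17.57 km) = 2.72 g/cm³.

2.72 g/cm³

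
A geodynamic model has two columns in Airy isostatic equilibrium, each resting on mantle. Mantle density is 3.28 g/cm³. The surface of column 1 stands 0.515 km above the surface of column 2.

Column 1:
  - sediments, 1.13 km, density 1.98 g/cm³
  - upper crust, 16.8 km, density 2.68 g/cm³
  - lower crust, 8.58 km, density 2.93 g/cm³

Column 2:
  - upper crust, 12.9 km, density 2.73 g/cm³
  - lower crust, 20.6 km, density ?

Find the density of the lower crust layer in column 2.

Take the compensation level at the base of the deeper column (depth z_c below the surface of column 1) and equate Σ ρ_i t_i down to z_c; mantle fills any gap and the z_c terms cancel.
Column 1: 1.13×1.98 + 16.8×2.68 + 8.58×2.93 + (z_c − 26.51)×3.28
Column 2: 0.515×0 + 12.9×2.73 + 20.6×ρ + (z_c − 0.515 − 33.5)×3.28
The z_c×3.28 term appears on both sides and cancels. Collect the known terms of each column as K = Σ(ρt)_known − 3.28 × (depth of known layers): K_1 = 72.4008 − 3.28×26.51 = −14.552; K_2 = 35.217 − 3.28×(0.515 + 33.5) = −76.3522.
Balance: K_1 = K_2 + 20.6×ρ, so ρ = (K_1 − K_2)/20.6 = 61.8002/20.6 = 3 g/cm³.

3 g/cm³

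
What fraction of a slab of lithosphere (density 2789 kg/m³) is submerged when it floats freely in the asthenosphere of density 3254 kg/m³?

85.7%

Submerged fraction = ρ_obj/ρ_fluid = 2789/3254 = 85.7%.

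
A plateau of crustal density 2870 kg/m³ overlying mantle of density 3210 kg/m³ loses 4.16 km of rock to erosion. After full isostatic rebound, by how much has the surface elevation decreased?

0.441 km

Rebound u = e ρ_c/ρ_m = 4.16 km × 2870/3210 = 3.719 km.
Net surface drop = e − u = 4.16 km − 3.719 km = e (ρ_m − ρ_c)/ρ_m = 0.441 km.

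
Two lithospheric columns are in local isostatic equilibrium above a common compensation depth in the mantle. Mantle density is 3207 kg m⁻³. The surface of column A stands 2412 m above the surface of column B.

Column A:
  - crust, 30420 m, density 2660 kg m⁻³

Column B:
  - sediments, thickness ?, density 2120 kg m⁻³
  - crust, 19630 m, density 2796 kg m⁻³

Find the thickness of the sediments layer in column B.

Take the compensation level at the base of the deeper column (depth z_c below the surface of column A) and equate Σ ρ_i t_i down to z_c; mantle fills any gap and the z_c terms cancel.
Column A: 30420×2660 + (z_c − 30420)×3207
Column B: 2412×0 + x×2120 + 19630×2796 + (z_c − 2412 − 19630 − x)×3207
The z_c×3207 term appears on both sides and cancels. Collect the known terms of each column as K = Σ(ρt)_known − 3207 × (depth of known layers): K_A = 80917200 − 3207×30420 = −16639740; K_B = 54885480 − 3207×(2412 + 19630) = −15803214.
Balance: K_A = K_B − x×(3207 − 2120), so x = (K_B − K_A)/(3207 − 2120) = 836526/1087 = 770 m.

770 m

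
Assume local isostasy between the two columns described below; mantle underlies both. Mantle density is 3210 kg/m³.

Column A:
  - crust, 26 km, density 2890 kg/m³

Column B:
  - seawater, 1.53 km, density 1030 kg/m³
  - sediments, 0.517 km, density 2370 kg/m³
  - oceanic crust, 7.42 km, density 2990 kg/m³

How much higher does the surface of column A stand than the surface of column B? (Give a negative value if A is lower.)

For any compensation level in the mantle, the mantle terms cancel and isostasy reduces to e = (Σt_A − Σt_B) − (Σ(ρt)_A − Σ(ρt)_B) / ρ_m.
Σt_A = 26 km; Σt_B = 9.467 km; Σ(ρt)_A = 75140; Σ(ρt)_B = 24986.99 (in km·kg/m³).
e = (26 − 9.467) − (75140 − 24986.99) / 3210 = 0.909 km.

0.909 km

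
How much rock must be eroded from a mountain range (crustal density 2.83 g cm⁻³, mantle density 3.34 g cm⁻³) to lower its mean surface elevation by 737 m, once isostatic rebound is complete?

4830 m

Net drop Δ = e − u = e − e ρ_c/ρ_m = e (ρ_m − ρ_c)/ρ_m.
e = Δ ρ_m/(ρ_m − ρ_c) = 737 m × 3.34/0.51 = 4830 m.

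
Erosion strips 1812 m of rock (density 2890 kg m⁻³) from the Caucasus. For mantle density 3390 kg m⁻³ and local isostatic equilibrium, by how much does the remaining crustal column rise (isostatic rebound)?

Unloading: uplift u = e ρ_c/ρ_m = 1812 m × 2890/3390 = 1540 m.

1540 m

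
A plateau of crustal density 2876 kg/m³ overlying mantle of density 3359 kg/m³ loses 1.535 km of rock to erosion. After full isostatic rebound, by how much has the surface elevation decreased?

Rebound u = e ρ_c/ρ_m = 1.535 km × 2876/3359 = 1.314 km.
Net surface drop = e − u = 1.535 km − 1.314 km = e (ρ_m − ρ_c)/ρ_m = 0.221 km.

0.221 km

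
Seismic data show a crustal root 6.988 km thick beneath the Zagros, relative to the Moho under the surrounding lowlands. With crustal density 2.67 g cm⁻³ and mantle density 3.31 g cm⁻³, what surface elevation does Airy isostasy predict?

1.68 km

For local isostatic compensation: ρ_c h = (ρ_m − ρ_c) r.
h = r (ρ_m − ρ_c) / ρ_c = 6.988 km × (3.31 − 2.67) / 2.67 = 1.68 km.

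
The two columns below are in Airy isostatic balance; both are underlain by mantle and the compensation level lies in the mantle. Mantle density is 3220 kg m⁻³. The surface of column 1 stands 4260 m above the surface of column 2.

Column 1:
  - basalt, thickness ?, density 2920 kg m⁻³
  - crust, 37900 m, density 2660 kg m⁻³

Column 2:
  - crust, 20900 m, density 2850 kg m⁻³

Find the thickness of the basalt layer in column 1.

Take the compensation level at the base of the deeper column (depth z_c below the surface of column 1) and equate Σ ρ_i t_i down to z_c; mantle fills any gap and the z_c terms cancel.
Column 1: x×2920 + 37900×2660 + (z_c − 37900 − x)×3220
Column 2: 4260×0 + 20900×2850 + (z_c − 4260 − 20900)×3220
The z_c×3220 term appears on both sides and cancels. Collect the known terms of each column as K = Σ(ρt)_known − 3220 × (depth of known layers): K_1 = 100814000 − 3220×37900 = −21224000; K_2 = 59565000 − 3220×(4260 + 20900) = −21450200.
Balance: K_1 − x×(3220 − 2920) = K_2, so x = (K_1 − K_2)/(3220 − 2920) = 226200/300 = 754 m.

754 m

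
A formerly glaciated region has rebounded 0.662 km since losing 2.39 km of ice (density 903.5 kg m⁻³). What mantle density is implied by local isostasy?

3260 kg m⁻³

ρ_m = ρ_ice t / u = 903.5 × 2.39 km/0.662 km = 3260 kg m⁻³.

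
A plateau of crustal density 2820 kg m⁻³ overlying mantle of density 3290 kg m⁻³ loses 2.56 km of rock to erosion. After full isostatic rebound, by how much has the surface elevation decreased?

Rebound u = e ρ_c/ρ_m = 2.56 km × 2820/3290 = 2.194 km.
Net surface drop = e − u = 2.56 km − 2.194 km = e (ρ_m − ρ_c)/ρ_m = 0.366 km.

0.366 km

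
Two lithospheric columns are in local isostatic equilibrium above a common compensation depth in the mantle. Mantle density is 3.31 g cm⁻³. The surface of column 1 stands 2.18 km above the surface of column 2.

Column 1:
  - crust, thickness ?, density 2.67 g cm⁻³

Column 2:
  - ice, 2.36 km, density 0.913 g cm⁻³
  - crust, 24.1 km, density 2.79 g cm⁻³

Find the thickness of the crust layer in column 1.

Take the compensation level at the base of the deeper column (depth z_c below the surface of column 1) and equate Σ ρ_i t_i down to z_c; mantle fills any gap and the z_c terms cancel.
Column 1: x×2.67 + (z_c − 0 − x)×3.31
Column 2: 2.18×0 + 2.36×0.913 + 24.1×2.79 + (z_c − 2.18 − 26.46)×3.31
The z_c×3.31 term appears on both sides and cancels. Collect the known terms of each column as K = Σ(ρt)_known − 3.31 × (depth of known layers): K_1 = 0 − 3.31×0 = 0; K_2 = 69.39368 − 3.31×(2.18 + 26.46) = −25.40472.
Balance: K_1 − x×(3.31 − 2.67) = K_2, so x = (K_1 − K_2)/(3.31 − 2.67) = 25.4047/0.64 = 39.7 km.

39.7 km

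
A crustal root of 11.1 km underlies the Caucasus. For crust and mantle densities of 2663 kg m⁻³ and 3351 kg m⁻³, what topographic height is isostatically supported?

2.87 km

By Archimedes' principle applied to the lithosphere: ρ_c h = (ρ_m − ρ_c) r.
h = r (ρ_m − ρ_c) / ρ_c = 11.1 km × (3351 − 2663) / 2663 = 2.87 km.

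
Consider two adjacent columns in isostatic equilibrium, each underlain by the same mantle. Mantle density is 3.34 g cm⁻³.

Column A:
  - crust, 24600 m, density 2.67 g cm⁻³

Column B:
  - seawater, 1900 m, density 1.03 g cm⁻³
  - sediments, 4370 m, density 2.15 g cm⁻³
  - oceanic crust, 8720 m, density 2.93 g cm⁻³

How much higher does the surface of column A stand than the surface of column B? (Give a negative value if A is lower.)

993 m

For any compensation level in the mantle, the mantle terms cancel and isostasy reduces to e = (Σt_A − Σt_B) − (Σ(ρt)_A − Σ(ρt)_B) / ρ_m.
Σt_A = 24600 m; Σt_B = 14990 m; Σ(ρt)_A = 65682; Σ(ρt)_B = 36902.1 (in m·g cm⁻³).
e = (24600 − 14990) − (65682 − 36902.1) / 3.34 = 993 m.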